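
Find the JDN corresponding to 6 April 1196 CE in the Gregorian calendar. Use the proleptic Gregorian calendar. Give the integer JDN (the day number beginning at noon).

2157986

JDN 2400001 is 17 November 1858 CE (Gregorian), MJD 0; the target day is −242015 days from there, so JDN = 2157986.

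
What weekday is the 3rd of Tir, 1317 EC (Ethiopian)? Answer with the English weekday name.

Saturday

In the proleptic Gregorian calendar this is 6 January 1325 (JDN 2205012).
2205012 ≡ 5 (mod 7); counting from Monday = 0 gives Saturday.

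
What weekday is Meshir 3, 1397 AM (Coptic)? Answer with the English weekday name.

In the Gregorian calendar this is 7 February 1681 (JDN 2335071).
JDN 2335071 mod 7 = 4, and JDN 0 was a Monday, so this is a Friday.

Friday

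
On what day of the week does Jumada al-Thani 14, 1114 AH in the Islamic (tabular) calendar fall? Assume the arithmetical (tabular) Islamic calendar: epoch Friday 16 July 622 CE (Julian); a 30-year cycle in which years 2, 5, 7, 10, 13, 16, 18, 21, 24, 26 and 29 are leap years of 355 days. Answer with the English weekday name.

In the Gregorian calendar this is 5 November 1702 (JDN 2343011).
Since JDN mod 7 = 6 (0 = Monday), the day is Sunday.

Sunday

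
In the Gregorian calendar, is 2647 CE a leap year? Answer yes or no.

2647 is not divisible by 4, so it is a common year.

no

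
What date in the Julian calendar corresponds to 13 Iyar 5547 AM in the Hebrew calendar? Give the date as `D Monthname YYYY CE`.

Both dates share Julian Day Number 2373869; in the Julian calendar that is 20 April 1787 CE.

20 April 1787 CE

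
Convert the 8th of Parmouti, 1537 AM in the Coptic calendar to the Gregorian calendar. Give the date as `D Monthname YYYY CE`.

Julian Day Number of the source date = 2386271.
Converting JDN 2386271 to the Gregorian calendar gives 15 April 1821 CE.

15 April 1821 CE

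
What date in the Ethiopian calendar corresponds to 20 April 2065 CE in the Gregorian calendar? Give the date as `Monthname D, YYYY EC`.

Miyazya 12, 2057 EC

Both dates share Julian Day Number 2475396; in the Ethiopian calendar that is 12 Miyazya 2057 EC.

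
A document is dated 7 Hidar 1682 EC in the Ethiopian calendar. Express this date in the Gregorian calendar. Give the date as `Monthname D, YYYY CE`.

Julian Day Number of the source date = 2338272.
Converting JDN 2338272 to the Gregorian calendar gives 13 November 1689 CE.

November 13, 1689 CE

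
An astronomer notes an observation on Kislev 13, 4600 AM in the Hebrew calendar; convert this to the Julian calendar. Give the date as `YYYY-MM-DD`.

Julian Day Number of the source date = 2027830.
Converting JDN 2027830 to the Julian calendar gives 24 November 839 CE.

0839-11-24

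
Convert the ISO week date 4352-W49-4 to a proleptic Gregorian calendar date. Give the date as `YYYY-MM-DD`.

ISO week 1 of 4352 is the week containing the first Thursday of 4352.
Week 49, day 4 (Thursday) lands on 4352-12-04.

4352-12-04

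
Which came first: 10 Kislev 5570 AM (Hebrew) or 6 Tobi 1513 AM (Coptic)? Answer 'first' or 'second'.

First date → JDN 2382105; second date → JDN 2377413.
JDN 2377413 < JDN 2382105, so the second date is earlier.

second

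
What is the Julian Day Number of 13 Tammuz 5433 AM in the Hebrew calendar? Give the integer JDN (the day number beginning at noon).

In the Gregorian calendar the same day is 27 June 1673.
JDN 2451545 is 1 January 2000 CE (Gregorian); the target day is −119256 days from there, so JDN = 2332289.

2332289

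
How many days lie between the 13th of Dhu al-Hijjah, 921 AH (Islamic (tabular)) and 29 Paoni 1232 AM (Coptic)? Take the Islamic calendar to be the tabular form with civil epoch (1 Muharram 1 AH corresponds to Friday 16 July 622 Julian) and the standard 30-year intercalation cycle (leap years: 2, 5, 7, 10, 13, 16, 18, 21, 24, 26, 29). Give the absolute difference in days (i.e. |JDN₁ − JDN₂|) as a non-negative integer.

157

First date → JDN 2274794; second date → JDN 2274951.
The interval is |2274794 − 2274951| = 157 days.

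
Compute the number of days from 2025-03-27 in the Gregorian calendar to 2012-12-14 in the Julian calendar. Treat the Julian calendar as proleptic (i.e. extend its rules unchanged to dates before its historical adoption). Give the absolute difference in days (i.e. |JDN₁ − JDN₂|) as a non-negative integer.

First date → JDN 2460762; second date → JDN 2456289.
The interval is |2460762 − 2456289| = 4473 days.

4473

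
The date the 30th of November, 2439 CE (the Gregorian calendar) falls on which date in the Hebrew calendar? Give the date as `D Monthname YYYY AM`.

Both dates share Julian Day Number 2612220; in the Hebrew calendar that is 23 Kislev 6200 AM.

23 Kislev 6200 AM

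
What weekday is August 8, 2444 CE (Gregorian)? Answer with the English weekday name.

2613933 ≡ 0 (mod 7); counting from Monday = 0 gives Monday.

Monday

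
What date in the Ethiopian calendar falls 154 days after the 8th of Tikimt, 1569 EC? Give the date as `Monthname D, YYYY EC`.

JDN of the 8th of Tikimt, 1569 EC = 2296970.
2296970 + 154 = 2297124.
JDN 2297124 in the Ethiopian calendar is Megabit 12, 1569 EC.

Megabit 12, 1569 EC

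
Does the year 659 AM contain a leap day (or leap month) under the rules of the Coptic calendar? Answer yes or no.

yes

659 mod 4 = 3; in the Coptic calendar a year is leap when year mod 4 = 3, so it is a leap year.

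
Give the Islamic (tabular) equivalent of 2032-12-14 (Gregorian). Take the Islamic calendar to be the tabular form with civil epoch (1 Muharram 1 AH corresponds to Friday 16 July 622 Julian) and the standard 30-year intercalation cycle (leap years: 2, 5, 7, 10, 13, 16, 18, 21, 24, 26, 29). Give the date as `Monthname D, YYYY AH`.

Both dates share Julian Day Number 2463581; in the tabular Islamic calendar that is 11 Ramadan 1454 AH.

Ramadan 11, 1454 AH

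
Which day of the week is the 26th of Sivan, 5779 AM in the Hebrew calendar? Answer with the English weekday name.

Saturday

Equivalently 29 June 2019 Gregorian, JDN 2458664.
2458664 ≡ 5 (mod 7); counting from Monday = 0 gives Saturday.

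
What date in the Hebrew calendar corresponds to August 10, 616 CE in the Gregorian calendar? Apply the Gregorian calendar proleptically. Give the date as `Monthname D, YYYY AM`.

Both dates share Julian Day Number 1946271; in the Hebrew calendar that is 18 Av 4376 AM.

Av 18, 4376 AM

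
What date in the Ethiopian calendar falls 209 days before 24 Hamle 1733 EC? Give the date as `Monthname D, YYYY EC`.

Tahsas 25, 1733 EC

The starting date is JDN 2357157; 2357157 − 209 = 2356948.
JDN 2356948 corresponds to Tahsas 25, 1733 EC.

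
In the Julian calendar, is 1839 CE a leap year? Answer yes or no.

1839 mod 4 = 3, so it is a common year in the Julian calendar.

no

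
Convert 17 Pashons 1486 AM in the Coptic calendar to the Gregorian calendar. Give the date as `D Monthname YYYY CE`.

23 May 1770 CE

Julian Day Number of the source date = 2367682.
Converting JDN 2367682 to the Gregorian calendar gives 23 May 1770 CE.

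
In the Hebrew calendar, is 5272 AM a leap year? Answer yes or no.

no

Hebrew year 5272 is year 9 of its 19-year Metonic cycle; leap years are at positions 3, 6, 8, 11, 14, 17, 19, so it is a common year (12 months).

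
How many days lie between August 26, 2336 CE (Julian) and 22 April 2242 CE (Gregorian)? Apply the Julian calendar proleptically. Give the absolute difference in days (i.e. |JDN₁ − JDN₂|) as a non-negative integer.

34475

First date → JDN 2574520; second date → JDN 2540045.
The interval is |2574520 − 2540045| = 34475 days.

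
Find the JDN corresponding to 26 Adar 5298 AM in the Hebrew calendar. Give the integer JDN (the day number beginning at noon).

In the proleptic Gregorian calendar the same day is 8 March 1538.
JDN 2451545 is 1 January 2000 CE (Gregorian); the target day is −168676 days from there, so JDN = 2282869.

2282869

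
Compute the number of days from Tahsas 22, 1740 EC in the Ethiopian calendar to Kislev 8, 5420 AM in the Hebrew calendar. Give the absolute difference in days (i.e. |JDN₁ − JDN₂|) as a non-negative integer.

JDN of the first date = 2359502.
JDN of the second date = 2327324.
|2327324 − 2359502| = 32178.

32178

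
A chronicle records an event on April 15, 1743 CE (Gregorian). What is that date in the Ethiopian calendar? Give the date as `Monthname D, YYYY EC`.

Miyazya 9, 1735 EC

Both dates share Julian Day Number 2357782; in the Ethiopian calendar that is 9 Miyazya 1735 EC.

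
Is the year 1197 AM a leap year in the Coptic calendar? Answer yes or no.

no

1197 mod 4 = 1; in the Coptic calendar a year is leap when year mod 4 = 3, so it is a common year.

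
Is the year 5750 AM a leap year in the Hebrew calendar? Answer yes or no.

no

Hebrew year 5750 is year 12 of its 19-year Metonic cycle; leap years are at positions 3, 6, 8, 11, 14, 17, 19, so it is a common year (12 months).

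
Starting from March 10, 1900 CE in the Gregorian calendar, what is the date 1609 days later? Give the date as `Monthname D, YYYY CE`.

The starting date is JDN 2415089; 2415089 + 1609 = 2416698.
JDN 2416698 corresponds to August 5, 1904 CE.

August 5, 1904 CE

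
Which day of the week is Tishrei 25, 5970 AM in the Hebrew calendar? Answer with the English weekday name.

Tuesday

In the Gregorian calendar this is 24 October 2209 (JDN 2528177).
JDN 2528177 mod 7 = 1, and JDN 0 was a Monday, so this is a Tuesday.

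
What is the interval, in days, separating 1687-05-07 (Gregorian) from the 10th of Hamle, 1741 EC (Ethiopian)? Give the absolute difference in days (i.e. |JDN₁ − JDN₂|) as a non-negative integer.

First date → JDN 2337351; second date → JDN 2360065.
The interval is |2337351 − 2360065| = 22714 days.

22714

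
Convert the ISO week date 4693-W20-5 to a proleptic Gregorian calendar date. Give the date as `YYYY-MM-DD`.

4693-05-19

ISO week 1 of 4693 is the week containing the first Thursday of 4693.
Week 20, day 5 (Friday) lands on 4693-05-19.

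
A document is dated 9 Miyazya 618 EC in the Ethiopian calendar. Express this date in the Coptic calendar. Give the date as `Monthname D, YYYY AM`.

The source date corresponds to 7 April 626 in the proleptic Gregorian calendar (JDN 1949798).
That day falls on 9 Parmouti 342 AM in the Coptic calendar.

Parmouti 9, 342 AM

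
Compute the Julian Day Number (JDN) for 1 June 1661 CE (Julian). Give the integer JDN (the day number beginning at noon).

2327890

Equivalently 11 June 1661 (Gregorian).
JDN 2451545 is 1 January 2000 CE (Gregorian); the target day is −123655 days from there, so JDN = 2327890.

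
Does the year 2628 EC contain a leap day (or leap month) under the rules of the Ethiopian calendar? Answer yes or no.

no

2628 mod 4 = 0; in the Ethiopian calendar a year is leap when year mod 4 = 3, so it is a common year.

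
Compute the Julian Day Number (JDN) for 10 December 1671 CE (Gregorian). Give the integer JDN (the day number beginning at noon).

JDN 2451545 is 1 January 2000 CE (Gregorian); the target day is −119821 days from there, so JDN = 2331724.

2331724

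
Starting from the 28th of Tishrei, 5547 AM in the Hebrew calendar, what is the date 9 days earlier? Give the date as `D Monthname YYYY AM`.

19 Tishrei 5547 AM

Counting 9 days back from JDN 2373676 reaches JDN 2373667, which is 19 Tishrei 5547 AM.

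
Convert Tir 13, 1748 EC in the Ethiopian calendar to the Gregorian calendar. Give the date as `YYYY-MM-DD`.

Julian Day Number of the source date = 2362445.
Converting JDN 2362445 to the Gregorian calendar gives 20 January 1756 CE.

1756-01-20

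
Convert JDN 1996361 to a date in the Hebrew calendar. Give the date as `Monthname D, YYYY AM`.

Tishrei 25, 4514 AM

JDN 1996361 is 1 October 753 in the proleptic Gregorian calendar.
In the Hebrew calendar that day is Tishrei 25, 4514 AM.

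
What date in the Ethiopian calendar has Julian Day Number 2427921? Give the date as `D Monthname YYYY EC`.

20 Miyazya 1927 EC

The Gregorian equivalent of JDN 2427921 is 28 April 1935.
In the Ethiopian calendar that day is 20 Miyazya 1927 EC.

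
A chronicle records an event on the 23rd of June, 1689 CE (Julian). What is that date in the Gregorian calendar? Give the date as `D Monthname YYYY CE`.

The Julian–Gregorian offset here is 10 days (Julian trailing).
23 June 1689 Julian + 10 days → 3 July 1689 Gregorian.

3 July 1689 CE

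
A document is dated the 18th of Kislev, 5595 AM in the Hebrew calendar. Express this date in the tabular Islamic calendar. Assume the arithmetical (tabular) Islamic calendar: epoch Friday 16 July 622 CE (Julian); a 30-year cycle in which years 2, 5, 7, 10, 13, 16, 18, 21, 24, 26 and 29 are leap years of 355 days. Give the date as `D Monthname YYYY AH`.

18 Sha'ban 1250 AH

Both dates share Julian Day Number 2391268; in the tabular Islamic calendar that is 18 Sha'ban 1250 AH.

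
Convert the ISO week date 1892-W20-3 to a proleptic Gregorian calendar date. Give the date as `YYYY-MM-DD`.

ISO week 1 of 1892 is the week containing the first Thursday of 1892.
Week 20, day 3 (Wednesday) lands on 1892-05-18.

1892-05-18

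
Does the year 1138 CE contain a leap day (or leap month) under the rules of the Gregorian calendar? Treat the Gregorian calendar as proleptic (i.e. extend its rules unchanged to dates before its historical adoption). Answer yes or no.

1138 is not divisible by 4, so it is a common year.

no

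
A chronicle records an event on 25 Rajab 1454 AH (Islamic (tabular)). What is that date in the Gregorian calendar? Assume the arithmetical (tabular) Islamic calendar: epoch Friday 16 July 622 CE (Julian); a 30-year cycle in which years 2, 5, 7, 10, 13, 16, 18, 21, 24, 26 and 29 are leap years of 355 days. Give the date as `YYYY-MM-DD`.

2032-10-30

Julian Day Number of the source date = 2463536.
Converting JDN 2463536 to the Gregorian calendar gives 30 October 2032 CE.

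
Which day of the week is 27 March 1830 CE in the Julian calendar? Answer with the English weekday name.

Thursday

This is JDN 2389551 (8 April 1830 Gregorian).
JDN 2389551 mod 7 = 3, and JDN 0 was a Monday, so this is a Thursday.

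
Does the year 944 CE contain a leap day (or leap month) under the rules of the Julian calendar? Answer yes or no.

yes

944 mod 4 = 0, so it is a leap year in the Julian calendar.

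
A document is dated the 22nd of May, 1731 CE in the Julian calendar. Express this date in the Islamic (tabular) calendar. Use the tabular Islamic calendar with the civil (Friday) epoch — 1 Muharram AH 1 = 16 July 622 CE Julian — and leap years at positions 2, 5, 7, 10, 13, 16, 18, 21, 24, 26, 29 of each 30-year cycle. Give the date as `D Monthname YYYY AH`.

26 Dhu al-Qa'dah 1143 AH

The source date corresponds to 2 June 1731 in the Gregorian calendar (JDN 2353447).
That day falls on 26 Dhu al-Qa'dah 1143 AH in the tabular Islamic calendar.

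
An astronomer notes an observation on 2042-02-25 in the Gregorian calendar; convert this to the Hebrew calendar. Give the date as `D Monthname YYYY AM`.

Julian Day Number of the source date = 2466941.
Converting JDN 2466941 to the Hebrew calendar gives 5 Adar 5802 AM.

5 Adar 5802 AM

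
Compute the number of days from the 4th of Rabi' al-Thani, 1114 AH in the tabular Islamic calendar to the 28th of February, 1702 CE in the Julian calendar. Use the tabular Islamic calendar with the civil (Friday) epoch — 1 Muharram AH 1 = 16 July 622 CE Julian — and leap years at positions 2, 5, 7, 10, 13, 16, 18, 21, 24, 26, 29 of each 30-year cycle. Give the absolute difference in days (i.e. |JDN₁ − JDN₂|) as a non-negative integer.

First date → JDN 2342942; second date → JDN 2342772.
The interval is |2342942 − 2342772| = 170 days.

170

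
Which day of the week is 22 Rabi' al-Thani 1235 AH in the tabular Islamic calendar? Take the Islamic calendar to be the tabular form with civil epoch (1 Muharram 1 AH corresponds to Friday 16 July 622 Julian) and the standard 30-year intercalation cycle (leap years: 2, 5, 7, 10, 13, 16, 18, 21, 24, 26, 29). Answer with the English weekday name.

In the Gregorian calendar this is 7 February 1820 (JDN 2385838).
Since JDN mod 7 = 0 (0 = Monday), the day is Monday.

Monday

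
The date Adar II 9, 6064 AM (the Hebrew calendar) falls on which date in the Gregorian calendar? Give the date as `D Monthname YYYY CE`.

Both dates share Julian Day Number 2562654; in the Gregorian calendar that is 17 March 2304 CE.

17 March 2304 CE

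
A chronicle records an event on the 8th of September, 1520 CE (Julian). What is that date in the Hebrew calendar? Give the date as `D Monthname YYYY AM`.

Julian Day Number of the source date = 2276489.
Converting JDN 2276489 to the Hebrew calendar gives 25 Elul 5280 AM.

25 Elul 5280 AM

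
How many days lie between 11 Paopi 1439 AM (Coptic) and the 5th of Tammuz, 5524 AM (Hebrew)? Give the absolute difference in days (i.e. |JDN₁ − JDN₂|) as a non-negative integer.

JDN of the first date = 2350299.
JDN of the second date = 2365534.
|2365534 − 2350299| = 15235.

15235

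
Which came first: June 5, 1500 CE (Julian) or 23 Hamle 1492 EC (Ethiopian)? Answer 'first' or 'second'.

First date → JDN 2269089; second date → JDN 2269131.
JDN 2269089 < JDN 2269131, so the first date is earlier.

first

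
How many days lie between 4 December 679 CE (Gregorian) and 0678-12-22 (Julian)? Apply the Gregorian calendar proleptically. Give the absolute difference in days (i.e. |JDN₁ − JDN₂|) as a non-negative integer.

First date → JDN 1969397; second date → JDN 1969053.
The interval is |1969397 − 1969053| = 344 days.

344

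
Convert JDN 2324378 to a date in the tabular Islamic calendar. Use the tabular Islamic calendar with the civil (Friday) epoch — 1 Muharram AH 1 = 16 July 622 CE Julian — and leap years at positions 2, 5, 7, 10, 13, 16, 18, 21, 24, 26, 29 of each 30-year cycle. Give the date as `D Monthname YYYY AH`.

15 Dhu al-Qa'dah 1061 AH

The Gregorian equivalent of JDN 2324378 is 30 October 1651.
In the tabular Islamic calendar that day is 15 Dhu al-Qa'dah 1061 AH.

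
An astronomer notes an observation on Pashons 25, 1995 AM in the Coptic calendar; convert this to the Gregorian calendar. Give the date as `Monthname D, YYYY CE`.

June 4, 2279 CE

Both dates share Julian Day Number 2553602; in the Gregorian calendar that is 4 June 2279 CE.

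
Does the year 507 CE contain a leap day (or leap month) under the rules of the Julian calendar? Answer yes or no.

no

507 mod 4 = 3, so it is a common year in the Julian calendar.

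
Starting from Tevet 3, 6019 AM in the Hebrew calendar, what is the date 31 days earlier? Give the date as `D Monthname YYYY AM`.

The starting date is JDN 2546141; 2546141 − 31 = 2546110.
JDN 2546110 corresponds to 2 Kislev 6019 AM.

2 Kislev 6019 AM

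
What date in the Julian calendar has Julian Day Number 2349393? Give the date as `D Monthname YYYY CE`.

15 April 1720 CE

JDN 2349393 is 26 April 1720 in the Gregorian calendar.
In the Julian calendar that day is 15 April 1720 CE.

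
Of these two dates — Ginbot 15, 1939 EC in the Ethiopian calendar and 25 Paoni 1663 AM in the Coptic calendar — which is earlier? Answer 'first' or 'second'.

Converting both to JDN: 2432329 vs 2432369; the smaller is the first.

first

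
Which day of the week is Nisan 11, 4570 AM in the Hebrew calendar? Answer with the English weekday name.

Wednesday

Equivalently 24 March 810 Gregorian, JDN 2016989.
Since JDN mod 7 = 2 (0 = Monday), the day is Wednesday.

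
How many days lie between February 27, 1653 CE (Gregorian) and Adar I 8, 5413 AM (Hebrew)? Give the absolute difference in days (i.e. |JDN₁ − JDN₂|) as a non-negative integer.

JDN of the first date = 2324864.
JDN of the second date = 2324842.
|2324842 − 2324864| = 22.

22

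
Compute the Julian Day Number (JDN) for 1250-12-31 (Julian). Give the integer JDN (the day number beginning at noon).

2177985

In the proleptic Gregorian calendar the same day is 7 January 1251.
JDN 2299161 is 15 October 1582 CE (Gregorian); the target day is −121176 days from there, so JDN = 2177985.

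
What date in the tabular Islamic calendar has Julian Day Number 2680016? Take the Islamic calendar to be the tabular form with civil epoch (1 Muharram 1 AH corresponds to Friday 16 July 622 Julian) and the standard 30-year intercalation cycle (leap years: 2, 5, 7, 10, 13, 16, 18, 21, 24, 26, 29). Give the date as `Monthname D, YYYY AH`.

Jumada al-Thani 16, 2065 AH

The Gregorian equivalent of JDN 2680016 is 14 July 2625.
In the tabular Islamic calendar that day is Jumada al-Thani 16, 2065 AH.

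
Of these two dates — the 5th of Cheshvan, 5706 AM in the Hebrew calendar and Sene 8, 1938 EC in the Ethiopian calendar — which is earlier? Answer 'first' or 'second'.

First date → JDN 2431741; second date → JDN 2431987.
JDN 2431741 < JDN 2431987, so the first date is earlier.

first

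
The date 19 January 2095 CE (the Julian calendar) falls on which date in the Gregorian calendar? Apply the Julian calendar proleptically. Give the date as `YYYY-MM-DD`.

At this point the Julian calendar is 13 days behind the Gregorian.
19 January 2095 Julian + 13 days → 1 February 2095 Gregorian.

2095-02-01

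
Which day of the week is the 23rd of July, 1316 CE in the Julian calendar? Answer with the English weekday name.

In the proleptic Gregorian calendar this is 31 July 1316 (JDN 2201931).
JDN 2201931 mod 7 = 4, and JDN 0 was a Monday, so this is a Friday.

Friday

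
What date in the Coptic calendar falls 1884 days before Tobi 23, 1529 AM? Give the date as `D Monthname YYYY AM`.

The starting date is JDN 2383274; 2383274 − 1884 = 2381390.
JDN 2381390 corresponds to 25 Hathor 1524 AM.

25 Hathor 1524 AM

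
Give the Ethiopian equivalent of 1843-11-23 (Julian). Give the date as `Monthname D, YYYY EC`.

Both dates share Julian Day Number 2394540; in the Ethiopian calendar that is 26 Hidar 1836 EC.

Hidar 26, 1836 EC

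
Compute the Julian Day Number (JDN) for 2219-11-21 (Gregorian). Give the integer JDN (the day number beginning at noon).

JDN 2299161 is 15 October 1582 CE (Gregorian); the target day is +232696 days from there, so JDN = 2531857.

2531857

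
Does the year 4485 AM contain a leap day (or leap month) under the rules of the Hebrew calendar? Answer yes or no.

no

Hebrew year 4485 is year 1 of its 19-year Metonic cycle; leap years are at positions 3, 6, 8, 11, 14, 17, 19, so it is a common year (12 months).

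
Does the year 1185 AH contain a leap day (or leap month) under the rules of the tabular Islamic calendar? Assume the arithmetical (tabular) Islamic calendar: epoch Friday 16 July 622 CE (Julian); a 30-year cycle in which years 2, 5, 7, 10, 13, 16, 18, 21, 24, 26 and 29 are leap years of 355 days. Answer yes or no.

no

Year 1185 AH is year 15 of its 30-year cycle; leap positions are 2, 5, 7, 10, 13, 16, 18, 21, 24, 26, 29, so it is a common year (354 days).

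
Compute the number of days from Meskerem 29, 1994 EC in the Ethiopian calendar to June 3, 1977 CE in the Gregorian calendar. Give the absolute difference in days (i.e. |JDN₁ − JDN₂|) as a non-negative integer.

8894

First date → JDN 2452192; second date → JDN 2443298.
The interval is |2452192 − 2443298| = 8894 days.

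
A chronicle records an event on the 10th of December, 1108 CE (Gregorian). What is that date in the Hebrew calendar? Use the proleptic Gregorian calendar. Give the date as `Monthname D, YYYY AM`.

Both dates share Julian Day Number 2126092; in the Hebrew calendar that is 28 Kislev 4869 AM.

Kislev 28, 4869 AM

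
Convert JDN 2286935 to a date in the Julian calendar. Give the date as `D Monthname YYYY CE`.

The proleptic Gregorian equivalent of JDN 2286935 is 25 April 1549.
In the Julian calendar that day is 15 April 1549 CE.

15 April 1549 CE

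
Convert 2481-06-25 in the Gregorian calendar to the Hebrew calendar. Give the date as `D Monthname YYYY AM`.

Julian Day Number of the source date = 2627403.
Converting JDN 2627403 to the Hebrew calendar gives 27 Sivan 6241 AM.

27 Sivan 6241 AM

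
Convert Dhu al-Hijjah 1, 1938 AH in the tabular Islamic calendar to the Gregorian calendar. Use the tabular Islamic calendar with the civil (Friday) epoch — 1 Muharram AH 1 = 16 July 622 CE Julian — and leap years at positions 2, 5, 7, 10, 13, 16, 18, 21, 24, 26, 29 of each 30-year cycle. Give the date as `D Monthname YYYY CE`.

Julian Day Number of the source date = 2635173.
Converting JDN 2635173 to the Gregorian calendar gives 4 October 2502 CE.

4 October 2502 CE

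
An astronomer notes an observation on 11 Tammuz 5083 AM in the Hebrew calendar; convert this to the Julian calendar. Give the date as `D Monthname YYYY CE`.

15 June 1323 CE

Both dates share Julian Day Number 2204449; in the Julian calendar that is 15 June 1323 CE.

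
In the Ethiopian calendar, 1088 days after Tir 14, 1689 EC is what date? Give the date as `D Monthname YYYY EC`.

6 Tir 1692 EC

The starting date is JDN 2340896; 2340896 + 1088 = 2341984.
JDN 2341984 corresponds to 6 Tir 1692 EC.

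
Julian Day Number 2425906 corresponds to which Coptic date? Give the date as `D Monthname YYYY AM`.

11 Paopi 1646 AM

JDN 2425906 is 21 October 1929 in the Gregorian calendar.
In the Coptic calendar that day is 11 Paopi 1646 AM.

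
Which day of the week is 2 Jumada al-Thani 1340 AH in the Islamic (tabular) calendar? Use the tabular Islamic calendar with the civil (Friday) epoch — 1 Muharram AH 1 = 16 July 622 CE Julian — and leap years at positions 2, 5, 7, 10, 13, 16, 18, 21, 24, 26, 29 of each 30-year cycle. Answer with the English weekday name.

Tuesday

Equivalently 31 January 1922 Gregorian, JDN 2423086.
2423086 ≡ 1 (mod 7); counting from Monday = 0 gives Tuesday.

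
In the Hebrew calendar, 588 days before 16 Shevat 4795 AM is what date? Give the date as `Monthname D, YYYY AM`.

Tammuz 19, 4793 AM

JDN of 16 Shevat 4795 AM = 2099119.
2099119 − 588 = 2098531.
JDN 2098531 in the Hebrew calendar is Tammuz 19, 4793 AM.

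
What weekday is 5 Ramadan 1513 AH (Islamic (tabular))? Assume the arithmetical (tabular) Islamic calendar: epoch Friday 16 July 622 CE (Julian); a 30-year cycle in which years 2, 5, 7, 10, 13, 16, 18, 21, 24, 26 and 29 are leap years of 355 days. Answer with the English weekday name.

Equivalently 6 March 2090 Gregorian, JDN 2484482.
JDN 2484482 mod 7 = 0, and JDN 0 was a Monday, so this is a Monday.

Monday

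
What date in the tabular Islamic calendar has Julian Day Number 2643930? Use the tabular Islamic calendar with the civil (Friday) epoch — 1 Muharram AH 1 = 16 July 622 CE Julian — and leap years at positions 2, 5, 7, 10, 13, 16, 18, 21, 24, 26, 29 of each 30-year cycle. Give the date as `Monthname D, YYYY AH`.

Sha'ban 17, 1963 AH

The Gregorian equivalent of JDN 2643930 is 25 September 2526.
In the tabular Islamic calendar that day is Sha'ban 17, 1963 AH.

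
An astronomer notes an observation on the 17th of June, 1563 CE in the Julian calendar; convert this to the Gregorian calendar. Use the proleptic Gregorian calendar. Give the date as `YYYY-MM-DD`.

At this point the Julian calendar is 10 days behind the Gregorian.
17 June 1563 Julian + 10 days → 27 June 1563 Gregorian.

1563-06-27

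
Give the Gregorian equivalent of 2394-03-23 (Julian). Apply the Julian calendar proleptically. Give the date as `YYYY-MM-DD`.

2394-04-08

At this point the Julian calendar is 16 days behind the Gregorian.
23 March 2394 Julian + 16 days → 8 April 2394 Gregorian.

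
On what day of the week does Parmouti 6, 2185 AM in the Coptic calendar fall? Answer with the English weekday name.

In the Gregorian calendar this is 17 April 2469 (JDN 2622951).
2622951 ≡ 2 (mod 7); counting from Monday = 0 gives Wednesday.

Wednesday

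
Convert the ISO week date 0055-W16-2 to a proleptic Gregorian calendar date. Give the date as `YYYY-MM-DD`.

ISO week 1 of 55 is the week containing the first Thursday of 55.
Week 16, day 2 (Tuesday) lands on 0055-04-20.

0055-04-20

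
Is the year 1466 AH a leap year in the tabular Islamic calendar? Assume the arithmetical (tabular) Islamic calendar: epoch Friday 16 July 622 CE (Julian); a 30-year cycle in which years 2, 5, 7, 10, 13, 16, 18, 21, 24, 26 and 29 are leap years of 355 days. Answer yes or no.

yes

Year 1466 AH is year 26 of its 30-year cycle; leap positions are 2, 5, 7, 10, 13, 16, 18, 21, 24, 26, 29, so it is a leap year (355 days).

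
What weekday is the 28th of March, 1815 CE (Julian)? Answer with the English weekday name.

Sunday

Equivalently 9 April 1815 Gregorian, JDN 2384073.
Since JDN mod 7 = 6 (0 = Monday), the day is Sunday.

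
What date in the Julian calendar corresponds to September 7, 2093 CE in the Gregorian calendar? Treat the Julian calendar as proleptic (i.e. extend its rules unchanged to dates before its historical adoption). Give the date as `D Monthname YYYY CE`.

The Julian–Gregorian offset here is 13 days (Julian trailing).
7 September 2093 Gregorian − 13 days → 25 August 2093 Julian.

25 August 2093 CE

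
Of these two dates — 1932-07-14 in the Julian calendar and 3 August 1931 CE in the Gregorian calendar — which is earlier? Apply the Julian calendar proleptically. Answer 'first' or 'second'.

The two dates have Julian Day Numbers 2426916 and 2426557 respectively.
Since 2426557 < 2426916, the second date comes first.

second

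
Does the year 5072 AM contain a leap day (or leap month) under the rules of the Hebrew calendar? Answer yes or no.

Hebrew year 5072 is year 18 of its 19-year Metonic cycle; leap years are at positions 3, 6, 8, 11, 14, 17, 19, so it is a common year (12 months).

no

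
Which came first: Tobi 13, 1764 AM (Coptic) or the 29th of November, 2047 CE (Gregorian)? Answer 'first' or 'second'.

The two dates have Julian Day Numbers 2469098 and 2469044 respectively.
Since 2469044 < 2469098, the second date comes first.

second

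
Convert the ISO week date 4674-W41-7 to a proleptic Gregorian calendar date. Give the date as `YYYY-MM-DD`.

ISO week 1 of 4674 is the week containing the first Thursday of 4674.
Week 41, day 7 (Sunday) lands on 4674-10-11.

4674-10-11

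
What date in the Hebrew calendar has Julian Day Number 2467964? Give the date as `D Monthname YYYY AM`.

JDN 2467964 is 14 December 2044 in the Gregorian calendar.
In the Hebrew calendar that day is 24 Kislev 5805 AM.

24 Kislev 5805 AM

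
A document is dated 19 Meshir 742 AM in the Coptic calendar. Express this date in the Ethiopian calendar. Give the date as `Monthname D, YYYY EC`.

Both dates share Julian Day Number 2095848; in the Ethiopian calendar that is 19 Yekatit 1018 EC.

Yekatit 19, 1018 EC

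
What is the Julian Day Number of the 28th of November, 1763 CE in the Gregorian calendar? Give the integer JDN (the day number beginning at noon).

2365314

JDN 2451545 is 1 January 2000 CE (Gregorian); the target day is −86231 days from there, so JDN = 2365314.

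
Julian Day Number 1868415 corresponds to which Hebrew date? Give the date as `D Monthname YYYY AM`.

5 Tammuz 4163 AM

JDN 1868415 is 12 June 403 in the proleptic Gregorian calendar.
In the Hebrew calendar that day is 5 Tammuz 4163 AM.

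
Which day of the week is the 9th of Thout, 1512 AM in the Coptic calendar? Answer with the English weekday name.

Friday

Equivalently 18 September 1795 Gregorian, JDN 2376931.
JDN 2376931 mod 7 = 4, and JDN 0 was a Monday, so this is a Friday.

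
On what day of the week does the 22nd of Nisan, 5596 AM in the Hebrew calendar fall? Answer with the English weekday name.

This is JDN 2391744 (9 April 1836 Gregorian).
JDN 2391744 mod 7 = 5, and JDN 0 was a Monday, so this is a Saturday.

Saturday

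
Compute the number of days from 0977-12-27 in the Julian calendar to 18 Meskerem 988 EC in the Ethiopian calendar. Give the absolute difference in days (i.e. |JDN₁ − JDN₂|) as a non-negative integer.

6472

First date → JDN 2078268; second date → JDN 2084740.
The interval is |2078268 − 2084740| = 6472 days.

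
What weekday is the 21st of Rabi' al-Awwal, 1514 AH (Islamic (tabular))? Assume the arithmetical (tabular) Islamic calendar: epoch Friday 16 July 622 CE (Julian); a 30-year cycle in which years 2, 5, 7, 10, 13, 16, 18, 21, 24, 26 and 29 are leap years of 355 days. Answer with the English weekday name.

Saturday

Equivalently 16 September 2090 Gregorian, JDN 2484676.
JDN 2484676 mod 7 = 5, and JDN 0 was a Monday, so this is a Saturday.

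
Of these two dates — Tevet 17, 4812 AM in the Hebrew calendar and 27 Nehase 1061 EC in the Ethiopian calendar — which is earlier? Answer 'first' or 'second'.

first

Converting both to JDN: 2105293 vs 2111742; the smaller is the first.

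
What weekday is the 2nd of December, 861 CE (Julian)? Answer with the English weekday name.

In the proleptic Gregorian calendar this is 6 December 861 (JDN 2035874).
2035874 ≡ 1 (mod 7); counting from Monday = 0 gives Tuesday.

Tuesday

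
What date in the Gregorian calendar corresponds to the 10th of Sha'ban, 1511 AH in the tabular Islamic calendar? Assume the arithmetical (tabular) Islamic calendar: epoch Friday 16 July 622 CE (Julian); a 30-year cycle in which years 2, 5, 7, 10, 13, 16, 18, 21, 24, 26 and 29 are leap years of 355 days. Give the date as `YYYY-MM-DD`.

2088-03-04

Julian Day Number of the source date = 2483750.
Converting JDN 2483750 to the Gregorian calendar gives 4 March 2088 CE.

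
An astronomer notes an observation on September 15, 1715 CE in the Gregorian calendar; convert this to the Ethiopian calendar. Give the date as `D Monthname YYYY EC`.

Julian Day Number of the source date = 2347708.
Converting JDN 2347708 to the Ethiopian calendar gives 6 Meskerem 1708 EC.

6 Meskerem 1708 EC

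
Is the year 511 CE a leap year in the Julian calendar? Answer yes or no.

511 mod 4 = 3, so it is a common year in the Julian calendar.

no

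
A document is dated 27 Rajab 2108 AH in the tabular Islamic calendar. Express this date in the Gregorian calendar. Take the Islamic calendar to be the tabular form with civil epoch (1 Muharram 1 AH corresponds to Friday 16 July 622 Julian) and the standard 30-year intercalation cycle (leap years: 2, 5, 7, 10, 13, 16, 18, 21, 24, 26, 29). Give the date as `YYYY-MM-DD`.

2667-05-13

Both dates share Julian Day Number 2695294; in the Gregorian calendar that is 13 May 2667 CE.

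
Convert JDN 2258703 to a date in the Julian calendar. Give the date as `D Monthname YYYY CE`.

29 December 1471 CE

JDN 2258703 is 7 January 1472 in the proleptic Gregorian calendar.
In the Julian calendar that day is 29 December 1471 CE.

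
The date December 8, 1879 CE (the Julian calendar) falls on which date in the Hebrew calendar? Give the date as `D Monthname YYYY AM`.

The source date corresponds to 20 December 1879 in the Gregorian calendar (JDN 2407704).
That day falls on 5 Tevet 5640 AM in the Hebrew calendar.

5 Tevet 5640 AM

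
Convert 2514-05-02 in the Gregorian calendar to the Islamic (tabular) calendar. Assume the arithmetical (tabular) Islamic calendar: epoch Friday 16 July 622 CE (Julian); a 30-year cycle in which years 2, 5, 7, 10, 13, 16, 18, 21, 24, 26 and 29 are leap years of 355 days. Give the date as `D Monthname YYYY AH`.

6 Dhu al-Qa'dah 1950 AH

Julian Day Number of the source date = 2639401.
Converting JDN 2639401 to the tabular Islamic calendar gives 6 Dhu al-Qa'dah 1950 AH.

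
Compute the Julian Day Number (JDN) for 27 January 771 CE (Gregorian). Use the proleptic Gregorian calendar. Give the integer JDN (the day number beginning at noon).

JDN 2451545 is 1 January 2000 CE (Gregorian); the target day is −448857 days from there, so JDN = 2002688.

2002688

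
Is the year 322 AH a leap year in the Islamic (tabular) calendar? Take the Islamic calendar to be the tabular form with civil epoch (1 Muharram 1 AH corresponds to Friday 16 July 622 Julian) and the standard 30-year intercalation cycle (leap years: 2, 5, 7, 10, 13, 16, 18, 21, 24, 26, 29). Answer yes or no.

no

Year 322 AH is year 22 of its 30-year cycle; leap positions are 2, 5, 7, 10, 13, 16, 18, 21, 24, 26, 29, so it is a common year (354 days).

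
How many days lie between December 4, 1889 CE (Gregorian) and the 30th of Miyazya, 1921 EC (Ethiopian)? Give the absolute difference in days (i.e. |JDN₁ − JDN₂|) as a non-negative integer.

First date → JDN 2411341; second date → JDN 2425740.
The interval is |2411341 − 2425740| = 14399 days.

14399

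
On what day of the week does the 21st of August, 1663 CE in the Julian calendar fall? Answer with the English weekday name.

Friday

This is JDN 2328701 (31 August 1663 Gregorian).
JDN 2328701 mod 7 = 4, and JDN 0 was a Monday, so this is a Friday.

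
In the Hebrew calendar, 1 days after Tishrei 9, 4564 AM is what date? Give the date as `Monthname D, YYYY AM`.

Counting 1 day forward from JDN 2014625 reaches JDN 2014626, which is Tishrei 10, 4564 AM.

Tishrei 10, 4564 AM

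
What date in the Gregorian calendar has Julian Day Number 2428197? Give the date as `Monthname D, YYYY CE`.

JDN 2451545 is 1 Jan 2000; 2428197 is −23348 days from there.

January 29, 1936 CE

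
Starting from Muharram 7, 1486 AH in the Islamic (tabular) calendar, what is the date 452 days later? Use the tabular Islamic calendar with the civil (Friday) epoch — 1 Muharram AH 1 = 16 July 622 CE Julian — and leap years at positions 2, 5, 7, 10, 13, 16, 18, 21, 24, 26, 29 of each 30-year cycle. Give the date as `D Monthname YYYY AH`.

Counting 452 days forward from JDN 2474680 reaches JDN 2475132, which is 15 Rabi' al-Thani 1487 AH.

15 Rabi' al-Thani 1487 AH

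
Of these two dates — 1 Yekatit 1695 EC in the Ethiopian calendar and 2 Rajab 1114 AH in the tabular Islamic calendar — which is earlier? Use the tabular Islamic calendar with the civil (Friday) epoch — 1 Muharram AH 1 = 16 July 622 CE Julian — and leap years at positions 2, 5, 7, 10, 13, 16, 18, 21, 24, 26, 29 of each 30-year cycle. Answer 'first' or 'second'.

The two dates have Julian Day Numbers 2343104 and 2343028 respectively.
Since 2343028 < 2343104, the second date comes first.

second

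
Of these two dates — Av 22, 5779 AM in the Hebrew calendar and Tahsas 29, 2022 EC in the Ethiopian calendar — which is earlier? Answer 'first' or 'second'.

Converting both to JDN: 2458719 vs 2462509; the smaller is the first.

first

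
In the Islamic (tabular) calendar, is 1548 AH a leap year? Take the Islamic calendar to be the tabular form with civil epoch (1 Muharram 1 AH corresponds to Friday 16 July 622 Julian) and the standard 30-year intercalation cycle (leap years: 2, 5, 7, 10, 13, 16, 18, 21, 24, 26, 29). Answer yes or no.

Year 1548 AH is year 18 of its 30-year cycle; leap positions are 2, 5, 7, 10, 13, 16, 18, 21, 24, 26, 29, so it is a leap year (355 days).

yes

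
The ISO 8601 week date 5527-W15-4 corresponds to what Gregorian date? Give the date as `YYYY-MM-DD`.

5527-04-14

ISO week 1 of 5527 is the week containing the first Thursday of 5527.
Week 15, day 4 (Thursday) lands on 5527-04-14.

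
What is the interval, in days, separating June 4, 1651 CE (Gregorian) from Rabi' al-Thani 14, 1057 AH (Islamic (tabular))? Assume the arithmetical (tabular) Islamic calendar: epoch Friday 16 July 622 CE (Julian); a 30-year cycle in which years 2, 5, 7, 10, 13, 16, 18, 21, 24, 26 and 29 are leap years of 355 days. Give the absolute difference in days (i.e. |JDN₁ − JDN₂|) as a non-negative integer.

1477

JDN of the first date = 2324230.
JDN of the second date = 2322753.
|2322753 − 2324230| = 1477.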